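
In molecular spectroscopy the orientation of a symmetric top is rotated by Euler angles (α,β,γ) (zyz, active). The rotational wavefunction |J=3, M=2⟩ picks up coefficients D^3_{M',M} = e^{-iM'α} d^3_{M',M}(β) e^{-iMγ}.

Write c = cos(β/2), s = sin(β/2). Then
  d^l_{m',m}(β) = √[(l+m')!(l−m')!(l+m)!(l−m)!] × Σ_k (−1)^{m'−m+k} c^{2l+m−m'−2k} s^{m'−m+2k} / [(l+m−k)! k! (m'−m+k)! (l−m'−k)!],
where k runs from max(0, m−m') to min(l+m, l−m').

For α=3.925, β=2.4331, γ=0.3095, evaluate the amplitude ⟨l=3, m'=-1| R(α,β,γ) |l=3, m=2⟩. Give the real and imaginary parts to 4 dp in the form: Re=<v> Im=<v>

Re=0.5705 Im=0.0947

Split into d^3_{-1,2}(β=2.4331) × two z-phases.
c=cos(2.4331/2)=0.346884, s=sin(2.4331/2)=0.937908; N=√[2·24·120·1]=75.894664
k: max(0,(2)−(-1))=3 … min(3+(2),3−(-1))=4
  k=3: (−1)^0·75.8947/(12)·0.3469^3·0.9379^3 = +0.217802
  k=4: (−1)^1·75.8947/(24)·0.3469^1·0.9379^5 = -0.796133
d^3_{-1,2}(2.4331) = +0.217802 -0.796133 = -0.578330
Attach z-rotation phases: D = e^{-i(-1)(3.925)}·(-0.578330)·e^{-i(2)(0.3095)} = +0.570532+0.094654i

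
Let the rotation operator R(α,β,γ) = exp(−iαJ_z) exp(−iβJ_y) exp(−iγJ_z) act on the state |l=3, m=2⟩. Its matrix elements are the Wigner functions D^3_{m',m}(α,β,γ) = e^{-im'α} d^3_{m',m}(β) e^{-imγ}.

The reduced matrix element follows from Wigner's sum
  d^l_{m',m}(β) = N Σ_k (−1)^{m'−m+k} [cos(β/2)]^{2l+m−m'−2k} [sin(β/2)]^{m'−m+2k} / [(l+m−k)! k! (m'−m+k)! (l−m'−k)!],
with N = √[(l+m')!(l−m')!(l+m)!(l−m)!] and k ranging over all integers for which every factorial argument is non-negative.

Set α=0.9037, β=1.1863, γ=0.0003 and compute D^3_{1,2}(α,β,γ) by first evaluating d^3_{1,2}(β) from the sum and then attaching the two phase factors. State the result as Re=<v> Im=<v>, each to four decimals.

D^3_{1,2}(0.9037,1.1863,0.0003) = e^{-i·1·0.9037}·d^3_{1,2}(1.1863)·e^{-i·2·0.0003}. Compute d first:
With c≡cos(β/2)=0.829184 and s≡sin(β/2)=0.558976, N=[24·2·120·1]^{1/2}=75.894664
The bounds max(0,m−m')=1 and min(l+m,l−m')=2 give 2 terms
  k=1: (−1)^0·75.8947/(24)·0.8292^5·0.5590^1 = +0.692863
  k=2: (−1)^1·75.8947/(12)·0.8292^3·0.5590^3 = -0.629740
d^3_{1,2}(1.1863) = +0.692863 -0.629740 = +0.063123
D = (+0.618707-0.785621i)·(+0.063123)·(+1.000000-0.000600i) = +0.039025-0.049614i

Re=0.0390 Im=-0.0496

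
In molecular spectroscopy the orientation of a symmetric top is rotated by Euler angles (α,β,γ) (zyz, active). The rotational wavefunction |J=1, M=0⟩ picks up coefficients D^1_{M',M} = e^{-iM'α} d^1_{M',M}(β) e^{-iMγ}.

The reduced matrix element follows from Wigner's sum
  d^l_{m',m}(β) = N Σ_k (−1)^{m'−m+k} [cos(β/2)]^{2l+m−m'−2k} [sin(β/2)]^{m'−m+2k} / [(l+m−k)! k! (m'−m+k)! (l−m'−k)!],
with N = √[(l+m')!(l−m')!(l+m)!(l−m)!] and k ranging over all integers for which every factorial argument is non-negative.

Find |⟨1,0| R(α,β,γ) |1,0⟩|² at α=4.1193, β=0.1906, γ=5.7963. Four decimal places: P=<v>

P=0.9641

D^1_{0,0}(4.1193,0.1906,5.7963) = e^{-i·0·4.1193}·d^1_{0,0}(0.1906)·e^{-i·0·5.7963}. Compute d first:
c=cos(0.1906/2)=0.995462, s=sin(0.1906/2)=0.095156; N=√[1·1·1·1]=1.000000
Admissible k: 0..1 (factorial args all ≥0)
  k=0: (−1)^0·1.0000/(1)·0.9955^2·0.0952^0 = +0.990945
  k=1: (−1)^1·1.0000/(1)·0.9955^0·0.0952^2 = -0.009055
d^1_{0,0}(0.1906) = +0.990945 -0.009055 = +0.981891
|D^1_{0,0}|² = |d^1_{0,0}(β)|² = (+0.981891)² = 0.964109 (the z-rotation phases have unit modulus)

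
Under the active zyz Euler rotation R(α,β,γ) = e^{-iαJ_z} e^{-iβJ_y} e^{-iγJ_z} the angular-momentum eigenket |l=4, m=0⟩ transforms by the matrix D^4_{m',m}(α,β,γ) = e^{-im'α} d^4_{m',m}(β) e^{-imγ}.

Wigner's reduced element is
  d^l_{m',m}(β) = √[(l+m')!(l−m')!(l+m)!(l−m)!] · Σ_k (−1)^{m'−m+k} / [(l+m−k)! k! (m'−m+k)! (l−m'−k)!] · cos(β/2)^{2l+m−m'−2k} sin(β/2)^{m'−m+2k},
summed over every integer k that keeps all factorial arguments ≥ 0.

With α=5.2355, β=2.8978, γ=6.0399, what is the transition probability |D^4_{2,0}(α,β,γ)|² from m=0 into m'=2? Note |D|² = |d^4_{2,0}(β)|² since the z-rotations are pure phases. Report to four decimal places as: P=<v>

Split into d^4_{2,0}(β=2.8978) × two z-phases.
With c≡cos(β/2)=0.121595 and s≡sin(β/2)=0.992580, N=[720·2·24·24]^{1/2}=910.735966
k∈{0,1,2} keeps every argument non-negative
  k=0: (−1)^2·910.7360/(96)·0.1216^6·0.9926^2 = +0.000030
  k=1: (−1)^3·910.7360/(36)·0.1216^4·0.9926^4 = -0.005368
  k=2: (−1)^4·910.7360/(96)·0.1216^2·0.9926^6 = +0.134135
d^4_{2,0}(2.8978) = +0.000030 -0.005368 +0.134135 = +0.128798
|D^4_{2,0}|² = |d^4_{2,0}(β)|² = (+0.128798)² = 0.016589 (the z-rotation phases have unit modulus)

P=0.0166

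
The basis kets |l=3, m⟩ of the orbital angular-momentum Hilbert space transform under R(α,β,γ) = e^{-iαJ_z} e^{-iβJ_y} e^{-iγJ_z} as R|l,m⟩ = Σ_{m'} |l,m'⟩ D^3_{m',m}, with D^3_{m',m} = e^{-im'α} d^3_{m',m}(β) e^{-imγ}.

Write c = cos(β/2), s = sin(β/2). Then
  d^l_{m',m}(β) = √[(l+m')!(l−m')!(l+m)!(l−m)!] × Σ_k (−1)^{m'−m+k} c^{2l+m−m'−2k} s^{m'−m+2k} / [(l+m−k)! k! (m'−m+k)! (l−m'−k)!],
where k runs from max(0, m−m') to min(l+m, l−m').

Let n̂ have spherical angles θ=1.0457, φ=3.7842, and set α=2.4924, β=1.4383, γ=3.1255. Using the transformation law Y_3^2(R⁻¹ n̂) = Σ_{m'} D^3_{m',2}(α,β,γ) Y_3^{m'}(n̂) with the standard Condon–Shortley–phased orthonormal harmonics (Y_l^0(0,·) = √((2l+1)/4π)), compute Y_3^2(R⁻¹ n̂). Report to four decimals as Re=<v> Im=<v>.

Re=-0.1391 Im=-0.2439

Need the full column D^3_{m',2} for m'=−3..3 at α=2.4924, β=1.4383, γ=3.1255.
cos(β/2)=0.752366, sin(β/2)=0.658745
d^3_{-3,2}: single k=5 term ⇒ +0.228609;  D = +0.077228+0.215169i
d^3_{-2,2}: k∈[4..5] ⇒ +0.532965 -0.081716 = +0.451249;  D = +0.135333-0.430477i
d^3_{-1,2}: k∈[3..4] ⇒ +0.769964 -0.295133 = +0.474831;  D = -0.387279+0.274736i
d^3_{0,2}: k∈[2..3] ⇒ +0.761574 -0.583834 = +0.177741;  D = +0.177648+0.005720i
d^3_{1,2}: k∈[1..2] ⇒ +0.502184 -0.769964 = -0.267779;  D = +0.207986+0.168664i
d^3_{2,2}: k∈[0..1] ⇒ +0.181374 -0.695219 = -0.513845;  D = -0.122255-0.499090i
d^3_{3,2}: single k=0 term ⇒ -0.388990;  D = -0.154687+0.356911i
Y_3^{m'}(θ=1.0457,φ=3.7842) and Σ D·Y over m':
  (+0.0772+0.2152i)·(+0.0945+0.2532i)  (+0.1353-0.4305i)·(+0.1081-0.3680i)  (-0.3873+0.2747i)·(-0.0574+0.0430i)  (+0.1776+0.0057i)·(-0.3262+0.0000i)  (+0.2080+0.1687i)·(+0.0574+0.0430i)  (-0.1223-0.4991i)·(+0.1081+0.3680i)  (-0.1547+0.3569i)·(-0.0945+0.2532i)
Y_3^2(R⁻¹ n̂) = -0.139127-0.243918i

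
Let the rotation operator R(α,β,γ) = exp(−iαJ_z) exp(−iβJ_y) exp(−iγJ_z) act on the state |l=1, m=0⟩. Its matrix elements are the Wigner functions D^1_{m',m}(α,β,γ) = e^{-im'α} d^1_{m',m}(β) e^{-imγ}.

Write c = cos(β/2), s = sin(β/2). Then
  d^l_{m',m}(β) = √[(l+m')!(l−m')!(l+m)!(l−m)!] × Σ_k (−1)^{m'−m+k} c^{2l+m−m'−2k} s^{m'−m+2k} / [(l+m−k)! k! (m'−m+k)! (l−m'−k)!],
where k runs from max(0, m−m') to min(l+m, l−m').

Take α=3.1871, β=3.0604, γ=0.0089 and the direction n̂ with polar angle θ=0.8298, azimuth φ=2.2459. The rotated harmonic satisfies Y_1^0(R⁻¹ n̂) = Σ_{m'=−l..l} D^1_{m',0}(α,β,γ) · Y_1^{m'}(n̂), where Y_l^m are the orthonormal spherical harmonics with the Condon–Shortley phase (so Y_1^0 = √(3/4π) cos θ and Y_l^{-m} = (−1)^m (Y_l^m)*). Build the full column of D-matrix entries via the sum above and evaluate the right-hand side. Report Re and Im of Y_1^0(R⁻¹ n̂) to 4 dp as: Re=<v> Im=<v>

Need the full column D^1_{m',0} for m'=−1..1 at α=3.1871, β=3.0604, γ=0.0089.
cos(β/2)=0.040585, sin(β/2)=0.999176
d^1_{-1,0}: single k=1 term ⇒ +0.057349;  D = -0.057289-0.002609i
d^1_{0,0}: k∈[0..1] ⇒ +0.001647 -0.998353 = -0.996706;  D = -0.996706+0.000000i
d^1_{1,0}: single k=0 term ⇒ -0.057349;  D = +0.057289-0.002609i
Y_1^{m'}(θ=0.8298,φ=2.2459) and Σ D·Y over m':
  (-0.0573-0.0026i)·(-0.1593-0.1990i)  (-0.9967+0.0000i)·(+0.3298+0.0000i)  (+0.0573-0.0026i)·(+0.1593-0.1990i)
Y_1^0(R⁻¹ n̂) = -0.311516+0.000000i

Re=-0.3115 Im=0.0000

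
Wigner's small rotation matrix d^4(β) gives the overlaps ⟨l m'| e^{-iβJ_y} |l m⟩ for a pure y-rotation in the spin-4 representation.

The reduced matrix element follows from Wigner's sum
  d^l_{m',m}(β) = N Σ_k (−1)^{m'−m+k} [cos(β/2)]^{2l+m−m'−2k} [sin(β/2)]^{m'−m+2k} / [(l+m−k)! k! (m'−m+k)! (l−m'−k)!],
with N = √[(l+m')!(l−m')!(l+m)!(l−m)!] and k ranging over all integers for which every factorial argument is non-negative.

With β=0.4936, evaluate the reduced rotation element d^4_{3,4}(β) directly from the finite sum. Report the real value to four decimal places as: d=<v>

d^4_{3,4}(β=0.4936) via Wigner's sum:
c=cos(0.4936/2)=0.969699, s=sin(0.4936/2)=0.244302; N=√[5040·1·40320·1]=14255.272709
Admissible k: 1..1 (factorial args all ≥0)
  k=1: (−1)^0·14255.2727/(5040)·0.9697^7·0.2443^1 = +0.557098
d^4_{3,4}(0.4936) = +0.557098

d=0.5571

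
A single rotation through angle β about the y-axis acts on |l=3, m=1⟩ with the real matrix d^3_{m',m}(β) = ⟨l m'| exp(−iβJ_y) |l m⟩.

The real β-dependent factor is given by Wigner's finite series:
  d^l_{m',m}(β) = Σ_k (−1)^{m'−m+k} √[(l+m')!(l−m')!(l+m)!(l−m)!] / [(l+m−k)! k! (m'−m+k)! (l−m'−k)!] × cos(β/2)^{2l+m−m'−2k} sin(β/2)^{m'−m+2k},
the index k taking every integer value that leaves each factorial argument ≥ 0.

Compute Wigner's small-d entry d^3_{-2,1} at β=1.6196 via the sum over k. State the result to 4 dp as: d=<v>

d=0.3535

d^3_{-2,1}(β=1.6196) via Wigner's sum:
Half-angle: c=0.689643, s=0.724149. N=√(1·120·24·2)=75.894664
Admissible k: 3..4 (factorial args all ≥0)
  k=3: (−1)^0·75.8947/(12)·0.6896^3·0.7241^3 = +0.787749
  k=4: (−1)^1·75.8947/(24)·0.6896^1·0.7241^5 = -0.434275
d^3_{-2,1}(1.6196) = +0.787749 -0.434275 = +0.353474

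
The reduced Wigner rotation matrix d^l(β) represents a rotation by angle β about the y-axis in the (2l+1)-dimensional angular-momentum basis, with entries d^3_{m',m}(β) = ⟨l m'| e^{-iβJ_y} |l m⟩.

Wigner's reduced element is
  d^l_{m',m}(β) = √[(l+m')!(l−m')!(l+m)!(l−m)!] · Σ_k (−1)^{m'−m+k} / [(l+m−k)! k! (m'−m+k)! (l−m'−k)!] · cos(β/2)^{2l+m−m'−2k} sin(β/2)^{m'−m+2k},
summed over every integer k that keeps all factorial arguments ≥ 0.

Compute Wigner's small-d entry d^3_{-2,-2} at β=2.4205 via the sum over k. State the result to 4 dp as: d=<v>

d=-0.0659

d^3_{-2,-2}(β=2.4205) via Wigner's sum:
c=cos(2.4205/2)=0.352785, s=sin(2.4205/2)=0.935704; N=√[1·120·1·120]=120.000000
The bounds max(0,m−m')=0 and min(l+m,l−m')=1 give 2 terms
  k=0: (−1)^0·120.0000/(120)·0.3528^6·0.9357^0 = +0.001928
  k=1: (−1)^1·120.0000/(24)·0.3528^4·0.9357^2 = -0.067809
d^3_{-2,-2}(2.4205) = +0.001928 -0.067809 = -0.065882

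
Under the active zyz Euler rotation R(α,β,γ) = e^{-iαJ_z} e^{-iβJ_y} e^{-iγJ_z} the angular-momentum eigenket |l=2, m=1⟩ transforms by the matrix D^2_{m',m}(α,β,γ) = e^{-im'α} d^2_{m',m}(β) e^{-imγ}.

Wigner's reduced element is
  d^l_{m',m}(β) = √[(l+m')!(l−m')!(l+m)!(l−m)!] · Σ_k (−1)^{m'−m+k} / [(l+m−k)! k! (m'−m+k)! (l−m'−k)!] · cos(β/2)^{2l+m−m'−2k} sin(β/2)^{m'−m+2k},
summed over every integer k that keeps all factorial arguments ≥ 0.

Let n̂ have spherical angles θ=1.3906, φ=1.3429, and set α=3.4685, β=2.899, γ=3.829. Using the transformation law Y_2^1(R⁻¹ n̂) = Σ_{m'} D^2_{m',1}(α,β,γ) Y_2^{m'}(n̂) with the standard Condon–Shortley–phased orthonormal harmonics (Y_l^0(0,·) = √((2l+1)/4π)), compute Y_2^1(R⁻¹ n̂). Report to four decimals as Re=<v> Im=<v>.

Re=0.0404 Im=0.2163

Need the full column D^2_{m',1} for m'=−2..2 at α=3.4685, β=2.899, γ=3.829.
cos(β/2)=0.120999, sin(β/2)=0.992653
d^2_{-2,1}: single k=3 term ⇒ +0.236703;  D = -0.236570+0.007950i
d^2_{-1,1}: k∈[2..3] ⇒ +0.043279 -0.970933 = -0.927653;  D = -0.868024+0.327222i
d^2_{0,1}: k∈[1..2] ⇒ +0.004307 -0.289901 = -0.285594;  D = +0.220733-0.181219i
d^2_{1,1}: k∈[0..1] ⇒ +0.000214 -0.043279 = -0.043065;  D = -0.022747+0.036567i
d^2_{2,1}: single k=0 term ⇒ -0.003517;  D = +0.000800-0.003425i
Y_2^{m'}(θ=1.3906,φ=1.3429) and Σ D·Y over m':
  (-0.2366+0.0079i)·(-0.3357-0.1646i)  (-0.8680+0.3272i)·(+0.0308-0.1327i)  (+0.2207-0.1812i)·(-0.2850+0.0000i)  (-0.0227+0.0366i)·(-0.0308-0.1327i)  (+0.0008-0.0034i)·(-0.3357+0.1646i)
Y_2^1(R⁻¹ n̂) = +0.040370+0.216337i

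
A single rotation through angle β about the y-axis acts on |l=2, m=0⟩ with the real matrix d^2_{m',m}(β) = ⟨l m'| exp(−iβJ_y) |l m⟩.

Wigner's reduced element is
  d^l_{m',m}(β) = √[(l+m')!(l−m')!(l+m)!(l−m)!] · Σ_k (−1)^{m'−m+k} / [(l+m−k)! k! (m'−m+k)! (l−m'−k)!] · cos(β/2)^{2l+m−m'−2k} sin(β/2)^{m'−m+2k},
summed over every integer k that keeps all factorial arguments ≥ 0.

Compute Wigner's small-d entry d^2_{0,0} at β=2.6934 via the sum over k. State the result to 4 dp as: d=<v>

d=0.7183

d^2_{0,0}(β=2.6934) via Wigner's sum:
Half-angle: c=0.222225, s=0.974995. N=√(2·2·2·2)=4.000000
The bounds max(0,m−m')=0 and min(l+m,l−m')=2 give 3 terms
  k=0: (−1)^0·4.0000/(4)·0.2222^4·0.9750^0 = +0.002439
  k=1: (−1)^1·4.0000/(1)·0.2222^2·0.9750^2 = -0.187781
  k=2: (−1)^2·4.0000/(4)·0.2222^0·0.9750^4 = +0.903671
d^2_{0,0}(2.6934) = +0.002439 -0.187781 +0.903671 = +0.718328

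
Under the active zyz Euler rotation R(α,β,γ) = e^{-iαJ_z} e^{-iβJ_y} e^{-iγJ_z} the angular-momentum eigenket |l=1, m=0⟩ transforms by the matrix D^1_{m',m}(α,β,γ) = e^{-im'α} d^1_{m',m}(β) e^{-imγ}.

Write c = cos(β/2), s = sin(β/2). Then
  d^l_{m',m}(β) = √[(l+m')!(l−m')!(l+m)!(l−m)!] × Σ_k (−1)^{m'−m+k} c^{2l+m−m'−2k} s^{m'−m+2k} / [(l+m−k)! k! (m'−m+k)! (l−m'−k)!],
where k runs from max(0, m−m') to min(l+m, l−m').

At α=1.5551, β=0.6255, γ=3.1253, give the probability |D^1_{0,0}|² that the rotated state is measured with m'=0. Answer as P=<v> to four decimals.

Split into d^1_{0,0}(β=0.6255) × two z-phases.
With c≡cos(β/2)=0.951491 and s≡sin(β/2)=0.307676, N=[1·1·1·1]^{1/2}=1.000000
k∈{0,1} keeps every argument non-negative
  k=0: (−1)^0·1.0000/(1)·0.9515^2·0.3077^0 = +0.905335
  k=1: (−1)^1·1.0000/(1)·0.9515^0·0.3077^2 = -0.094665
d^1_{0,0}(0.6255) = +0.905335 -0.094665 = +0.810670
|D^1_{0,0}|² = |d^1_{0,0}(β)|² = (+0.810670)² = 0.657187 (the z-rotation phases have unit modulus)

P=0.6572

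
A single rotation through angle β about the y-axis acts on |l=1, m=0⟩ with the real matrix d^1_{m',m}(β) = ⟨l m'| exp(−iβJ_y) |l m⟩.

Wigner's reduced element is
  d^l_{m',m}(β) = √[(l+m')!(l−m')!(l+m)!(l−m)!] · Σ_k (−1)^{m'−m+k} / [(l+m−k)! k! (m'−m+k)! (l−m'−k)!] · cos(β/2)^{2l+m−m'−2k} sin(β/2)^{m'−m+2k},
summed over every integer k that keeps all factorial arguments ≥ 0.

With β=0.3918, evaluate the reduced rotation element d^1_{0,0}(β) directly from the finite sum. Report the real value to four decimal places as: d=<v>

d=0.9242

d^1_{0,0}(β=0.3918) via Wigner's sum:
With c≡cos(β/2)=0.980873 and s≡sin(β/2)=0.194649, N=[1·1·1·1]^{1/2}=1.000000
The bounds max(0,m−m')=0 and min(l+m,l−m')=1 give 2 terms
  k=0: (−1)^0·1.0000/(1)·0.9809^2·0.1946^0 = +0.962112
  k=1: (−1)^1·1.0000/(1)·0.9809^0·0.1946^2 = -0.037888
d^1_{0,0}(0.3918) = +0.962112 -0.037888 = +0.924223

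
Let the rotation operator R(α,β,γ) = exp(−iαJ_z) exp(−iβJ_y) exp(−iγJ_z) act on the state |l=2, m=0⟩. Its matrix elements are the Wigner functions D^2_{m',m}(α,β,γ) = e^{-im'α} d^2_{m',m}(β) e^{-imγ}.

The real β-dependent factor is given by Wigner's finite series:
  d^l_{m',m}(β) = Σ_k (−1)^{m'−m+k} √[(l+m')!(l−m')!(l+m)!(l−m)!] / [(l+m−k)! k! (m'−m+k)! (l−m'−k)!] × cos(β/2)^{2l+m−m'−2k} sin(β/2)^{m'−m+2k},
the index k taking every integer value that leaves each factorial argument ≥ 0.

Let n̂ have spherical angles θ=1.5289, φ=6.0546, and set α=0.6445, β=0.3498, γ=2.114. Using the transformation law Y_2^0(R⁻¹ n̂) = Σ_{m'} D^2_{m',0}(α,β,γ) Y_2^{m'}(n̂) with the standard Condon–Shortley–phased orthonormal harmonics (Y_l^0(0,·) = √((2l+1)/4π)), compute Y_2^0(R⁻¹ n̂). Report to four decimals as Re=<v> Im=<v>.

Re=-0.2518 Im=0.0000

Need the full column D^2_{m',0} for m'=−2..2 at α=0.6445, β=0.3498, γ=2.114.
cos(β/2)=0.984744, sin(β/2)=0.174010
d^2_{-2,0}: single k=2 term ⇒ +0.071923;  D = +0.020001+0.069086i
d^2_{-1,0}: k∈[1..2] ⇒ +0.407023 -0.012709 = +0.394314;  D = +0.315215+0.236903i
d^2_{0,0}: k∈[0..2] ⇒ +0.940358 -0.117450 +0.000917 = +0.823825;  D = +0.823825+0.000000i
d^2_{1,0}: k∈[0..1] ⇒ -0.407023 +0.012709 = -0.394314;  D = -0.315215+0.236903i
d^2_{2,0}: single k=0 term ⇒ +0.071923;  D = +0.020001-0.069086i
Y_2^{m'}(θ=1.5289,φ=6.0546) and Σ D·Y over m':
  (+0.0200+0.0691i)·(+0.3460+0.1702i)  (+0.3152+0.2369i)·(+0.0315+0.0073i)  (+0.8238+0.0000i)·(-0.3137+0.0000i)  (-0.3152+0.2369i)·(-0.0315+0.0073i)  (+0.0200-0.0691i)·(+0.3460-0.1702i)
Y_2^0(R⁻¹ n̂) = -0.251758+0.000000i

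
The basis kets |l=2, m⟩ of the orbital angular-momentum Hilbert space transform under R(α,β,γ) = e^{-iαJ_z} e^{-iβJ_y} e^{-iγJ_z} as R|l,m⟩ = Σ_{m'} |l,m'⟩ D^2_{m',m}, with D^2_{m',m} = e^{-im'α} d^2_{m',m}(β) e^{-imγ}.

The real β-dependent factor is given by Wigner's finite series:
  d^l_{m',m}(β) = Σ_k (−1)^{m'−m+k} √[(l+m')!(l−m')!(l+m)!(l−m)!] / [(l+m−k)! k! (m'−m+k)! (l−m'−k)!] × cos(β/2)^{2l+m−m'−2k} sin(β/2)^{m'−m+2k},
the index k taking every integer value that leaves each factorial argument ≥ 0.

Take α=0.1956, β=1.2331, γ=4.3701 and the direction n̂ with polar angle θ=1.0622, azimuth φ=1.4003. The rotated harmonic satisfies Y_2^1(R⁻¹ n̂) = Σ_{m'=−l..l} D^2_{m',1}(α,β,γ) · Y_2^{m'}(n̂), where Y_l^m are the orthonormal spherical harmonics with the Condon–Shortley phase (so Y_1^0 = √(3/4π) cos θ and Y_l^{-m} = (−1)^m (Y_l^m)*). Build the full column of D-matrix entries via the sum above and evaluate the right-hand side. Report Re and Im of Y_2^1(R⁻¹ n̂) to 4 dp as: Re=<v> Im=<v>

Re=0.2287 Im=0.2147

Need the full column D^2_{m',1} for m'=−2..2 at α=0.1956, β=1.2331, γ=4.3701.
cos(β/2)=0.815878, sin(β/2)=0.578224
d^2_{-2,1}: single k=3 term ⇒ +0.315459;  D = -0.211189+0.234337i
d^2_{-1,1}: k∈[2..3] ⇒ +0.667673 -0.111785 = +0.555888;  D = -0.284795+0.477392i
d^2_{0,1}: k∈[1..2] ⇒ +0.769215 -0.386357 = +0.382858;  D = -0.128504+0.360648i
d^2_{1,1}: k∈[0..1] ⇒ +0.443100 -0.667673 = -0.224574;  D = +0.032824-0.222162i
d^2_{2,1}: single k=0 term ⇒ -0.628061;  D = -0.030707-0.627310i
Y_2^{m'}(θ=1.0622,φ=1.4003) and Σ D·Y over m':
  (-0.2112+0.2343i)·(-0.2777-0.0985i)  (-0.2848+0.4774i)·(+0.0558-0.3238i)  (-0.1285+0.3606i)·(-0.0910+0.0000i)  (+0.0328-0.2222i)·(-0.0558-0.3238i)  (-0.0307-0.6273i)·(-0.2777+0.0985i)
Y_2^1(R⁻¹ n̂) = +0.228729+0.214681i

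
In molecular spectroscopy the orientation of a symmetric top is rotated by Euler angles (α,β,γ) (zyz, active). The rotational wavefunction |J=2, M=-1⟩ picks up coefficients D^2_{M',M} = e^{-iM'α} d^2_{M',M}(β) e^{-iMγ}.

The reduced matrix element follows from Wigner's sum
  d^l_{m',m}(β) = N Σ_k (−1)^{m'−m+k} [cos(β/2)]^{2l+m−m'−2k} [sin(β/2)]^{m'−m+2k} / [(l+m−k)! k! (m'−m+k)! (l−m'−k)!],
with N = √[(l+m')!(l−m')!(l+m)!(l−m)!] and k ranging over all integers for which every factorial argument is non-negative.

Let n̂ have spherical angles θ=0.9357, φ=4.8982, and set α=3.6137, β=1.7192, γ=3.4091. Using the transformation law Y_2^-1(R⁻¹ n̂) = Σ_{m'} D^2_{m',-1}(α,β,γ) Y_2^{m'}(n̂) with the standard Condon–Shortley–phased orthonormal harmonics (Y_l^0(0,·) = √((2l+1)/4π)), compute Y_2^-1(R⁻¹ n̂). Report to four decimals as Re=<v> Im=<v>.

Need the full column D^2_{m',-1} for m'=−2..2 at α=3.6137, β=1.7192, γ=3.4091.
cos(β/2)=0.652741, sin(β/2)=0.757582
d^2_{-2,-1}: single k=1 term ⇒ +0.421387;  D = -0.148079-0.394512i
d^2_{-1,-1}: k∈[0..1] ⇒ +0.181536 -0.733603 = -0.552067;  D = -0.407828-0.372095i
d^2_{0,-1}: k∈[0..1] ⇒ -0.516092 +0.695191 = +0.179100;  D = -0.172730-0.047341i
d^2_{1,-1}: k∈[0..1] ⇒ +0.733603 -0.329395 = +0.404208;  D = +0.395777-0.082125i
d^2_{2,-1}: single k=0 term ⇒ -0.567621;  D = +0.442540-0.355461i
Y_2^{m'}(θ=0.9357,φ=4.8982) and Σ D·Y over m':
  (-0.1481-0.3945i)·(-0.2332+0.0909i)  (-0.4078-0.3721i)·(+0.0682+0.3626i)  (-0.1727-0.0473i)·(+0.0176+0.0000i)  (+0.3958-0.0821i)·(-0.0682+0.3626i)  (+0.4425-0.3555i)·(-0.2332-0.0909i)
Y_2^-1(R⁻¹ n̂) = +0.041754+0.096266i

Re=0.0418 Im=0.0963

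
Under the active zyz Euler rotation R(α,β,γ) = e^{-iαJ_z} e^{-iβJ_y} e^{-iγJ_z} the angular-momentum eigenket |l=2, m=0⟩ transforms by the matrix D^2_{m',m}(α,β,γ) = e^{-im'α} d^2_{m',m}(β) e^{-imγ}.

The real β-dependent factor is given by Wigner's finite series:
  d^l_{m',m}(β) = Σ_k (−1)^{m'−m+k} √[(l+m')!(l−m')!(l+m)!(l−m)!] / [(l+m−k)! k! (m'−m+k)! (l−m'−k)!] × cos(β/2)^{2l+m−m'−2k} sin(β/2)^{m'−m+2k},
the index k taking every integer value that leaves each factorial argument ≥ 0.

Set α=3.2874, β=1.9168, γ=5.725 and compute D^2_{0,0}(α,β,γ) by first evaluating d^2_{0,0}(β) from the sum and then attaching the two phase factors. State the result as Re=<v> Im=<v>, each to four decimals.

Re=-0.3275 Im=0.0000

Split into d^2_{0,0}(β=1.9168) × two z-phases.
With c≡cos(β/2)=0.574830 and s≡sin(β/2)=0.818273, N=[2·2·2·2]^{1/2}=4.000000
The bounds max(0,m−m')=0 and min(l+m,l−m')=2 give 3 terms
  k=0: (−1)^0·4.0000/(4)·0.5748^4·0.8183^0 = +0.109184
  k=1: (−1)^1·4.0000/(1)·0.5748^2·0.8183^2 = -0.884983
  k=2: (−1)^2·4.0000/(4)·0.5748^0·0.8183^4 = +0.448325
d^2_{0,0}(1.9168) = +0.109184 -0.884983 +0.448325 = -0.327475
D = (+1.000000+0.000000i)·(-0.327475)·(+1.000000+0.000000i) = -0.327475+0.000000i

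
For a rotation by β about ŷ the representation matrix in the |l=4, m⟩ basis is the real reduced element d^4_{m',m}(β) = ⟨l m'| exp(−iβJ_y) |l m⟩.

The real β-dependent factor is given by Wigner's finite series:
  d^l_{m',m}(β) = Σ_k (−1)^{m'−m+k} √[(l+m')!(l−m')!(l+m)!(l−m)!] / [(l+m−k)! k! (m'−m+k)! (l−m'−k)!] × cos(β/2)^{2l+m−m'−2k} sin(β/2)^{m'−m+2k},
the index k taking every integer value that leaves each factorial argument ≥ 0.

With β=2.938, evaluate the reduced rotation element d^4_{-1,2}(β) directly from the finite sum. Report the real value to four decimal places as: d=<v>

d=0.3942

d^4_{-1,2}(β=2.938) via Wigner's sum:
c=cos(2.938/2)=0.101621, s=sin(2.938/2)=0.994823; N=√[6·120·720·2]=1018.233765
The bounds max(0,m−m')=3 and min(l+m,l−m')=5 give 3 terms
  k=3: (−1)^0·1018.2338/(72)·0.1016^5·0.9948^3 = +0.000151
  k=4: (−1)^1·1018.2338/(48)·0.1016^3·0.9948^5 = -0.021691
  k=5: (−1)^2·1018.2338/(240)·0.1016^1·0.9948^7 = +0.415757
d^4_{-1,2}(2.938) = +0.000151 -0.021691 +0.415757 = +0.394217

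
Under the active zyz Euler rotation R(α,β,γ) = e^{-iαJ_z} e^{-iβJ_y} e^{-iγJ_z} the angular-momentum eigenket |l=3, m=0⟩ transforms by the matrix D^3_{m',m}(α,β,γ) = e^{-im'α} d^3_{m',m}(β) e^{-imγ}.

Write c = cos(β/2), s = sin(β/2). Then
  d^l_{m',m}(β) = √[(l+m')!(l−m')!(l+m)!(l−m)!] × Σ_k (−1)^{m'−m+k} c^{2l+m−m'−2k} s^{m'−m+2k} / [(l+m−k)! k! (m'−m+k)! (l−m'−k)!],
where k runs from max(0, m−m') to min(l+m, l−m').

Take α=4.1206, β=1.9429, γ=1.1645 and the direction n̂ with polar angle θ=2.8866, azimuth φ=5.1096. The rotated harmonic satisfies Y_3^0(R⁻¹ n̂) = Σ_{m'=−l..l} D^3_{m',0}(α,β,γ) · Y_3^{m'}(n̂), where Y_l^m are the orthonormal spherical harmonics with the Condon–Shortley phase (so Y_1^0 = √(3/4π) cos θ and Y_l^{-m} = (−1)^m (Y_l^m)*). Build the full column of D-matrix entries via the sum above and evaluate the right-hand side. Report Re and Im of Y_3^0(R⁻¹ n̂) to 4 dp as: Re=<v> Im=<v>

Need the full column D^3_{m',0} for m'=−3..3 at α=4.1206, β=1.9429, γ=1.1645.
cos(β/2)=0.564103, sin(β/2)=0.825705
d^3_{-3,0}: single k=3 term ⇒ +0.451922;  D = +0.442499-0.091807i
d^3_{-2,0}: k∈[2..3] ⇒ +0.378132 -0.810169 = -0.432038;  D = +0.163144-0.400051i
d^3_{-1,0}: k∈[1..3] ⇒ +0.163383 -1.050173 +0.750019 = -0.136771;  D = +0.076297+0.113512i
d^3_{0,0}: k∈[0..3] ⇒ +0.032222 -0.621334 +1.331244 -0.316919 = +0.425213;  D = +0.425213+0.000000i
d^3_{1,0}: k∈[0..2] ⇒ -0.163383 +1.050173 -0.750019 = +0.136771;  D = -0.076297+0.113512i
d^3_{2,0}: k∈[0..1] ⇒ +0.378132 -0.810169 = -0.432038;  D = +0.163144+0.400051i
d^3_{3,0}: single k=0 term ⇒ -0.451922;  D = -0.442499-0.091807i
Y_3^{m'}(θ=2.8866,φ=5.1096) and Σ D·Y over m':
  (+0.4425-0.0918i)·(-0.0062-0.0025i)  (+0.1631-0.4001i)·(+0.0441-0.0449i)  (+0.0763+0.1135i)·(+0.1161+0.2768i)  (+0.4252+0.0000i)·(-0.6073+0.0000i)  (-0.0763+0.1135i)·(-0.1161+0.2768i)  (+0.1631+0.4001i)·(+0.0441+0.0449i)  (-0.4425-0.0918i)·(+0.0062-0.0025i)
Y_3^0(R⁻¹ n̂) = -0.330859+0.000000i

Re=-0.3309 Im=0.0000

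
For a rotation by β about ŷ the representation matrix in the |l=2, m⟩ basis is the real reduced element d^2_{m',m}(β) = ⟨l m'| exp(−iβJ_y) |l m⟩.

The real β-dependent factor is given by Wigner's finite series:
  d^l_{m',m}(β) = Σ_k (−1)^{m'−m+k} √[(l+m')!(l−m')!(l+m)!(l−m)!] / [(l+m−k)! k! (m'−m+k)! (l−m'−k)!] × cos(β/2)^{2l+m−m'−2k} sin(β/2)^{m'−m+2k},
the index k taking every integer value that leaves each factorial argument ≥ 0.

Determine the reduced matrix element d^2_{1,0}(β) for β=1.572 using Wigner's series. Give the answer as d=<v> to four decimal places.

d=0.0015

d^2_{1,0}(β=1.572) via Wigner's sum:
Half-angle: c=0.706681, s=0.707532. N=√(6·1·2·2)=4.898979
k: max(0,(0)−(1))=0 … min(2+(0),2−(1))=1
  k=0: (−1)^1·4.8990/(2)·0.7067^3·0.7075^1 = -0.611635
  k=1: (−1)^2·4.8990/(2)·0.7067^1·0.7075^3 = +0.613109
d^2_{1,0}(1.572) = -0.611635 +0.613109 = +0.001474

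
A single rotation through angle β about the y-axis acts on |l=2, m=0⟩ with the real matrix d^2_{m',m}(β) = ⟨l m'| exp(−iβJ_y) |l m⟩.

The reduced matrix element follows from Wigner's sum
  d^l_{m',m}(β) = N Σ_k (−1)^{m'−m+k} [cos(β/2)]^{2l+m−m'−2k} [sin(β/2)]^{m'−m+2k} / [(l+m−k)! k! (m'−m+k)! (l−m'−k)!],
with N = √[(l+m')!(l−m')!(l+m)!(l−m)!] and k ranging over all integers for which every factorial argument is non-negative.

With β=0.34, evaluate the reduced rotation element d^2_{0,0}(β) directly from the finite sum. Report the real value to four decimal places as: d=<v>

d^2_{0,0}(β=0.34) via Wigner's sum:
c=cos(0.34/2)=0.985585, s=sin(0.34/2)=0.169182; N=√[2·2·2·2]=4.000000
k: max(0,(0)−(0))=0 … min(2+(0),2−(0))=2
  k=0: (−1)^0·4.0000/(4)·0.9856^4·0.1692^0 = +0.943574
  k=1: (−1)^1·4.0000/(1)·0.9856^2·0.1692^2 = -0.111214
  k=2: (−1)^2·4.0000/(4)·0.9856^0·0.1692^4 = +0.000819
d^2_{0,0}(0.34) = +0.943574 -0.111214 +0.000819 = +0.833180

d=0.8332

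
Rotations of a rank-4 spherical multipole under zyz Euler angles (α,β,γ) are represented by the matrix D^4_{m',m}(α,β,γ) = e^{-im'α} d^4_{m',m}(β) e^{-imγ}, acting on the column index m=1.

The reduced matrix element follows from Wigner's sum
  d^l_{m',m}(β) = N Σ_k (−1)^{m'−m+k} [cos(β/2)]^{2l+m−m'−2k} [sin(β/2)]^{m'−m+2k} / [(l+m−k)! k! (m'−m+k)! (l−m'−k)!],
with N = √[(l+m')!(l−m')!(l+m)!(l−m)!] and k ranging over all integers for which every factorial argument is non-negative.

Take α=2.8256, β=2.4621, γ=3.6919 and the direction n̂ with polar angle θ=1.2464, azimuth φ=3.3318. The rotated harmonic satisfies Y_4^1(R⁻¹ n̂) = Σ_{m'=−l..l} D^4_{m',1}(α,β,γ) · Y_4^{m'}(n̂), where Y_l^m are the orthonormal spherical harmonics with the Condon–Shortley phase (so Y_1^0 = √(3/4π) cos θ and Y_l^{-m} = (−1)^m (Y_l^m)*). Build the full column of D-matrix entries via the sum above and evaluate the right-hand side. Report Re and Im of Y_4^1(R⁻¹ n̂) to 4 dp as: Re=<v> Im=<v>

Re=0.1536 Im=-0.2668

Need the full column D^4_{m',1} for m'=−4..4 at α=2.8256, β=2.4621, γ=3.6919.
cos(β/2)=0.333248, sin(β/2)=0.942839
d^4_{-4,1}: single k=5 term ⇒ +0.206341;  D = +0.049745+0.200254i
d^4_{-3,1}: k∈[4..5] ⇒ +0.128926 -0.619200 = -0.490274;  D = -0.035519+0.488986i
d^4_{-2,1}: k∈[3..5] ⇒ +0.048715 -0.584921 +0.936413 = +0.400207;  D = -0.151600+0.370383i
d^4_{-1,1}: k∈[2..5] ⇒ +0.012175 -0.292376 +1.170178 -0.624455 = +0.265523;  D = +0.171966-0.202312i
d^4_{0,1}: k∈[1..4] ⇒ +0.001925 -0.092431 +0.739872 -0.987066 = -0.337699;  D = +0.287843-0.176600i
d^4_{1,1}: k∈[0..3] ⇒ +0.000152 -0.018263 +0.292376 -0.780119 = -0.505854;  D = -0.492031+0.117447i
d^4_{2,1}: k∈[0..2] ⇒ -0.001826 +0.073073 -0.389947 = -0.318700;  D = +0.317637+0.026002i
d^4_{3,1}: k∈[0..1] ⇒ +0.009664 -0.128926 = -0.119262;  D = -0.109955-0.046187i
d^4_{4,1}: single k=0 term ⇒ -0.025778;  D = +0.019487+0.016874i
Y_4^{m'}(θ=1.2464,φ=3.3318) and Σ D·Y over m':
  (+0.0497+0.2003i)·(+0.2587-0.2463i)  (-0.0355+0.4890i)·(-0.2859+0.1835i)  (-0.1516+0.3704i)·(-0.0806+0.0322i)  (+0.1720-0.2023i)·(+0.3212-0.0618i)  (+0.2878-0.1766i)·(+0.0332+0.0000i)  (-0.4920+0.1174i)·(-0.3212-0.0618i)  (+0.3176+0.0260i)·(-0.0806-0.0322i)  (-0.1100-0.0462i)·(+0.2859+0.1835i)  (+0.0195+0.0169i)·(+0.2587+0.2463i)
Y_4^1(R⁻¹ n̂) = +0.153647-0.266838i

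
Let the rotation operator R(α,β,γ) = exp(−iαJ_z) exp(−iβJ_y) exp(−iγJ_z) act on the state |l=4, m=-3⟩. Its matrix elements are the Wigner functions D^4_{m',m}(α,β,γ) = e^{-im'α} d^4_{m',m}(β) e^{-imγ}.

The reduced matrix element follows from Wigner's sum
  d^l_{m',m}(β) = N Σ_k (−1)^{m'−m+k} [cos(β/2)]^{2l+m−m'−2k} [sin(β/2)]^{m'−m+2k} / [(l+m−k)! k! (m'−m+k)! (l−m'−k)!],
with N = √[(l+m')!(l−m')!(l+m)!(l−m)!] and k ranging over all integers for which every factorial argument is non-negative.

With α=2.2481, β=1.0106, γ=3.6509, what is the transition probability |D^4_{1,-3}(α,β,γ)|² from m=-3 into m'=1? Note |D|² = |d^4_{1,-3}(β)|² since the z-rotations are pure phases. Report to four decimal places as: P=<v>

Split into d^4_{1,-3}(β=1.0106) × two z-phases.
c=cos(1.0106/2)=0.875029, s=sin(1.0106/2)=0.484070; N=√[120·6·1·5040]=1904.940944
k: max(0,(-3)−(1))=0 … min(4+(-3),4−(1))=1
  k=0: (−1)^4·1904.9409/(144)·0.8750^4·0.4841^4 = +0.425836
  k=1: (−1)^5·1904.9409/(240)·0.8750^2·0.4841^6 = -0.078192
d^4_{1,-3}(1.0106) = +0.425836 -0.078192 = +0.347643
|D^4_{1,-3}|² = |d^4_{1,-3}(β)|² = (+0.347643)² = 0.120856 (the z-rotation phases have unit modulus)

P=0.1209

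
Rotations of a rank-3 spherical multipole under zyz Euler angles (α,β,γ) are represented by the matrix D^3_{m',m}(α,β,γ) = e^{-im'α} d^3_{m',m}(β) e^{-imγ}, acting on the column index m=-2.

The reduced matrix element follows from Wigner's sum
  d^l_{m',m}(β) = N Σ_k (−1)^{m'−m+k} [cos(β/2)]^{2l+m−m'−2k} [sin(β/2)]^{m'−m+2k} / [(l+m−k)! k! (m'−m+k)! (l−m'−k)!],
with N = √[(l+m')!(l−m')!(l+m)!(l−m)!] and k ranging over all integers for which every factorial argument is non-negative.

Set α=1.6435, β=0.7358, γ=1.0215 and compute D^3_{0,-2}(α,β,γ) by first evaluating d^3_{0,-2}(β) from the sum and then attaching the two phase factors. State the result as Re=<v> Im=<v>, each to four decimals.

Re=-0.2080 Im=0.4072

Split into d^3_{0,-2}(β=0.7358) × two z-phases.
c=cos(0.7358/2)=0.933085, s=sin(0.7358/2)=0.359657; N=√[6·6·1·120]=65.726707
Admissible k: 0..1 (factorial args all ≥0)
  k=0: (−1)^2·65.7267/(12)·0.9331^4·0.3597^2 = +0.537058
  k=1: (−1)^3·65.7267/(12)·0.9331^2·0.3597^4 = -0.079791
d^3_{0,-2}(0.7358) = +0.537058 -0.079791 = +0.457267
Phases: e^{-i·(0)·1.6435}=+1.000000+0.000000i, e^{-i·(-2)·1.0215}=-0.454850+0.890568i ⇒ D=-0.207988+0.407227i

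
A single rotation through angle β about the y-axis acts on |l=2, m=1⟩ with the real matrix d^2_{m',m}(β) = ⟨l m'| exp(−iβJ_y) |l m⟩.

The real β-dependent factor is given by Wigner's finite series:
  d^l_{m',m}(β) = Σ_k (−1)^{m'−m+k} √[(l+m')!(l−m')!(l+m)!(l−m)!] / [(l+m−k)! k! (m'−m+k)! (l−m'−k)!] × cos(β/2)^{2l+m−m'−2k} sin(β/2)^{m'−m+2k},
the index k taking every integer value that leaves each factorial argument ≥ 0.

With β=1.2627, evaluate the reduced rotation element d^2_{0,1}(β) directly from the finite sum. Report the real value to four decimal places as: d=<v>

d^2_{0,1}(β=1.2627) via Wigner's sum:
Half-angle: c=0.807231, s=0.590235. N=√(2·2·6·1)=4.898979
The bounds max(0,m−m')=1 and min(l+m,l−m')=2 give 2 terms
  k=1: (−1)^0·4.8990/(2)·0.8072^3·0.5902^1 = +0.760492
  k=2: (−1)^1·4.8990/(2)·0.8072^1·0.5902^3 = -0.406583
d^2_{0,1}(1.2627) = +0.760492 -0.406583 = +0.353910

d=0.3539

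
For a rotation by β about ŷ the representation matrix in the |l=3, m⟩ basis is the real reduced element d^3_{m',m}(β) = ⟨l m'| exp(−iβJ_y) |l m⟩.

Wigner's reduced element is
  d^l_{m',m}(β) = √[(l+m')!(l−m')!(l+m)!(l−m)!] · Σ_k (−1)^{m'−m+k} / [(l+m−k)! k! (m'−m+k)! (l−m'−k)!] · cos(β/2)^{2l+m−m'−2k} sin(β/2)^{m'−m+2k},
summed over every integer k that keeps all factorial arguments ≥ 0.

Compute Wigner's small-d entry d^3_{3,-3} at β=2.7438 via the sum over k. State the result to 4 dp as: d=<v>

d=0.8874

d^3_{3,-3}(β=2.7438) via Wigner's sum:
With c≡cos(β/2)=0.197588 and s≡sin(β/2)=0.980285, N=[720·1·1·720]^{1/2}=720.000000
The bounds max(0,m−m')=0 and min(l+m,l−m')=0 give 1 term
  k=0: (−1)^6·720.0000/(720)·0.1976^0·0.9803^6 = +0.887391
d^3_{3,-3}(2.7438) = +0.887391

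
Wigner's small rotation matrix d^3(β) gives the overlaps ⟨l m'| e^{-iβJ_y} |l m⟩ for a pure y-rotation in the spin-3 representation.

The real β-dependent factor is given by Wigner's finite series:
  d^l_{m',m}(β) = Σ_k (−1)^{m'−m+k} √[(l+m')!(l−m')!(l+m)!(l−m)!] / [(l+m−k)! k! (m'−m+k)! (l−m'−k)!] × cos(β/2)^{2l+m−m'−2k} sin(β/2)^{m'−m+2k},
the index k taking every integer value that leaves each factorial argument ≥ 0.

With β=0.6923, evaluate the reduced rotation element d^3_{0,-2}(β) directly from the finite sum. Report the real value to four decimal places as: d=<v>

d=0.4295

d^3_{0,-2}(β=0.6923) via Wigner's sum:
c=cos(0.6923/2)=0.940686, s=sin(0.6923/2)=0.339279; N=√[6·6·1·120]=65.726707
k: max(0,(-2)−(0))=0 … min(3+(-2),3−(0))=1
  k=0: (−1)^2·65.7267/(12)·0.9407^4·0.3393^2 = +0.493688
  k=1: (−1)^3·65.7267/(12)·0.9407^2·0.3393^4 = -0.064221
d^3_{0,-2}(0.6923) = +0.493688 -0.064221 = +0.429467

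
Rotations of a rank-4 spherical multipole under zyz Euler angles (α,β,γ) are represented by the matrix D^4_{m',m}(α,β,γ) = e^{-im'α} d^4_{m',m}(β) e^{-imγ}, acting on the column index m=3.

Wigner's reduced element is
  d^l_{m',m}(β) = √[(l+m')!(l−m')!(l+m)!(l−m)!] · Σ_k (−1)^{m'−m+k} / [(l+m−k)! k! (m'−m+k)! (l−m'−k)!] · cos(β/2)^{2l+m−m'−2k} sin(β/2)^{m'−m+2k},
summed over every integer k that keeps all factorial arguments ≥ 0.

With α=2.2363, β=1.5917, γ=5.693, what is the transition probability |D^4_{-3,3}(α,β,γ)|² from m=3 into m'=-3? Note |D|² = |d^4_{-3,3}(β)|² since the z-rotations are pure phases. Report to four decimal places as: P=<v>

Split into d^4_{-3,3}(β=1.5917) × two z-phases.
Half-angle: c=0.699678, s=0.714459. N=√(1·5040·5040·1)=5040.000000
Admissible k: 6..7 (factorial args all ≥0)
  k=6: (−1)^0·5040.0000/(720)·0.6997^2·0.7145^6 = +0.455781
  k=7: (−1)^1·5040.0000/(5040)·0.6997^0·0.7145^8 = -0.067892
d^4_{-3,3}(1.5917) = +0.455781 -0.067892 = +0.387890
|D^4_{-3,3}|² = |d^4_{-3,3}(β)|² = (+0.387890)² = 0.150458 (the z-rotation phases have unit modulus)

P=0.1505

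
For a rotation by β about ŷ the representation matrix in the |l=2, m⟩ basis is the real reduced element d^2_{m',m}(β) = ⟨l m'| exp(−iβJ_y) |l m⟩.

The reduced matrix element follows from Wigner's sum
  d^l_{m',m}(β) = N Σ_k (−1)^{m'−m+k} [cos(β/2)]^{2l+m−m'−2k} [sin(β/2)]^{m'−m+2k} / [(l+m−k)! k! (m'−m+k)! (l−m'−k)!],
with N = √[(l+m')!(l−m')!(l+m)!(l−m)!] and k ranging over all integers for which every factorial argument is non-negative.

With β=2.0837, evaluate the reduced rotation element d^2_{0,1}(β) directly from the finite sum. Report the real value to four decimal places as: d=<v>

d=-0.5237

d^2_{0,1}(β=2.0837) via Wigner's sum:
c=cos(2.0837/2)=0.504624, s=sin(2.0837/2)=0.863339; N=√[2·2·6·1]=4.898979
Admissible k: 1..2 (factorial args all ≥0)
  k=1: (−1)^0·4.8990/(2)·0.5046^3·0.8633^1 = +0.271744
  k=2: (−1)^1·4.8990/(2)·0.5046^1·0.8633^3 = -0.795404
d^2_{0,1}(2.0837) = +0.271744 -0.795404 = -0.523660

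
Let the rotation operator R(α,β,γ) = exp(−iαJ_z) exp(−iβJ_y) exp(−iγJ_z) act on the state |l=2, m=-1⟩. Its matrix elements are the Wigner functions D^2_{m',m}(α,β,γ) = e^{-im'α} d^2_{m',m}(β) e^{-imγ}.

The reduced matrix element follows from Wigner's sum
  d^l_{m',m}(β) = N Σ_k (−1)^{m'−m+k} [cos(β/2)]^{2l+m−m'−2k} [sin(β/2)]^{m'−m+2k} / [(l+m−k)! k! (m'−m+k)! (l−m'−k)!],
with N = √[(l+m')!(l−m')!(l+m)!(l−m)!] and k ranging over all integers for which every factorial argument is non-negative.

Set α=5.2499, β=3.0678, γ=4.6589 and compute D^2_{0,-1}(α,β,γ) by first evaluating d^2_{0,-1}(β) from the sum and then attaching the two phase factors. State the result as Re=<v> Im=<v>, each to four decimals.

Re=-0.0048 Im=-0.0899

Split into d^2_{0,-1}(β=3.0678) × two z-phases.
With c≡cos(β/2)=0.036888 and s≡sin(β/2)=0.999319, N=[2·2·1·6]^{1/2}=4.898979
Admissible k: 0..1 (factorial args all ≥0)
  k=0: (−1)^1·4.8990/(2)·0.0369^3·0.9993^1 = -0.000123
  k=1: (−1)^2·4.8990/(2)·0.0369^1·0.9993^3 = +0.090172
d^2_{0,-1}(3.0678) = -0.000123 +0.090172 = +0.090049
Phases: e^{-i·(0)·5.2499}=+1.000000+0.000000i, e^{-i·(-1)·4.6589}=-0.053463-0.998570i ⇒ D=-0.004814-0.089921i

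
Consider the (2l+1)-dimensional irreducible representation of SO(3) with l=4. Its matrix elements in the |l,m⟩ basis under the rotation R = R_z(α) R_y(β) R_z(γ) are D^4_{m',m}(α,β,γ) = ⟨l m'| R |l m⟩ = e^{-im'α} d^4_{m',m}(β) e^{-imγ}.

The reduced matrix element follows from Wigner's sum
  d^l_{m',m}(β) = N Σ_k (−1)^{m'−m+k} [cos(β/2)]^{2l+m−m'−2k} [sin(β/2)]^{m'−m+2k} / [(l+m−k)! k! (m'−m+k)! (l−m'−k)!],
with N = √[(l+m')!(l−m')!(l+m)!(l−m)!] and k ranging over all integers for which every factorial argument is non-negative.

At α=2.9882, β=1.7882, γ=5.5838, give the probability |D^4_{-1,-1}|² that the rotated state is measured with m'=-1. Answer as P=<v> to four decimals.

D^4_{-1,-1}(2.9882,1.7882,5.5838) = e^{-i·-1·2.9882}·d^4_{-1,-1}(1.7882)·e^{-i·-1·5.5838}. Compute d first:
c=cos(1.7882/2)=0.626221, s=sin(1.7882/2)=0.779646; N=√[6·120·6·120]=720.000000
Admissible k: 0..3 (factorial args all ≥0)
  k=0: (−1)^0·720.0000/(720)·0.6262^8·0.7796^0 = +0.023649
  k=1: (−1)^1·720.0000/(48)·0.6262^6·0.7796^2 = -0.549858
  k=2: (−1)^2·720.0000/(24)·0.6262^4·0.7796^4 = +1.704592
  k=3: (−1)^3·720.0000/(72)·0.6262^2·0.7796^6 = -0.880722
d^4_{-1,-1}(1.7882) = +0.023649 -0.549858 +1.704592 -0.880722 = +0.297661
|D^4_{-1,-1}|² = |d^4_{-1,-1}(β)|² = (+0.297661)² = 0.088602 (the z-rotation phases have unit modulus)

P=0.0886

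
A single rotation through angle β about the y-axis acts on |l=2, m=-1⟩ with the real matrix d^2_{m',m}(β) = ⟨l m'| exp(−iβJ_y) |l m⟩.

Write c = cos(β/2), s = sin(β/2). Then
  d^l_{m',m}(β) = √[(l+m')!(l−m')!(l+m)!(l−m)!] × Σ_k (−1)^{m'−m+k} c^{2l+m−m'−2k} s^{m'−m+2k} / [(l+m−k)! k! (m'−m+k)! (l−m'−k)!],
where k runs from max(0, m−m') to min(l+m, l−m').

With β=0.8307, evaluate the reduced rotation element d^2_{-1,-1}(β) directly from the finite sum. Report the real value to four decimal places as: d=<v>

d^2_{-1,-1}(β=0.8307) via Wigner's sum:
With c≡cos(β/2)=0.914975 and s≡sin(β/2)=0.403510, N=[1·6·1·6]^{1/2}=6.000000
k: max(0,(-1)−(-1))=0 … min(2+(-1),2−(-1))=1
  k=0: (−1)^0·6.0000/(6)·0.9150^4·0.4035^0 = +0.700870
  k=1: (−1)^1·6.0000/(2)·0.9150^2·0.4035^2 = -0.408930
d^2_{-1,-1}(0.8307) = +0.700870 -0.408930 = +0.291940

d=0.2919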